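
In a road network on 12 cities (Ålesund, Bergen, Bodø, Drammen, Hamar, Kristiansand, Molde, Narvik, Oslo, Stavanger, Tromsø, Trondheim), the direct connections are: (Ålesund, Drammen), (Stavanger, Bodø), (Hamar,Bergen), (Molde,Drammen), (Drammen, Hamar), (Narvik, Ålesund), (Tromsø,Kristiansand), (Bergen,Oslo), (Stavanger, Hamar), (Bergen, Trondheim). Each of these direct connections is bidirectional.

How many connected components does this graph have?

2

From Ålesund: component {Ålesund, Bergen, Bodø, Drammen, Hamar, Molde, Narvik, Oslo, Stavanger, Trondheim}.
From Kristiansand: component {Kristiansand, Tromsø}.
That's 2 components.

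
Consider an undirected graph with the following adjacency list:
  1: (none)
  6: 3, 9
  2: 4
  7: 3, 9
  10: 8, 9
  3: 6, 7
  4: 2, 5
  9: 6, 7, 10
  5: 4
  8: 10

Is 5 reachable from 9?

Explore from 9.
Distance 1: reach 6, 7, 10.
Distance 2: reach 3, 8.
The search is exhausted without reaching 5; it lies in a different component.

No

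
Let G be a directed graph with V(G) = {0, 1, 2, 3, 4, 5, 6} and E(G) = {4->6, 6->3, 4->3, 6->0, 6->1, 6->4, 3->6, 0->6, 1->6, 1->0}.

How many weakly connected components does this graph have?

From 0: component {0, 1, 3, 4, 6}.
From 2: component {2}.
From 5: component {5}.
That's 3 components.

3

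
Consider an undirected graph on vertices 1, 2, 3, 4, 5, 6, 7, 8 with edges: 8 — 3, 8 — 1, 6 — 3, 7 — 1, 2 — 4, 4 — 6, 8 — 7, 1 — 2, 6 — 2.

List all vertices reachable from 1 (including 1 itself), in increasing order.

1, 2, 3, 4, 6, 7, 8

Start at 1.
Its neighbours: 2, 7, 8.
Then their neighbours: 3, 4, 6.
Nothing further is reachable.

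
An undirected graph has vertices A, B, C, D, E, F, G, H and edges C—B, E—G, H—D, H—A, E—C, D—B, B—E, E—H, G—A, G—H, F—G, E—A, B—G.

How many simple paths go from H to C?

21

H–A–E–B–C
H–A–E–C
H–A–E–G–B–C
H–A–G–B–C
H–A–G–B–E–C
H–A–G–E–B–C
H–A–G–E–C
H–D–B–C
... and 13 more.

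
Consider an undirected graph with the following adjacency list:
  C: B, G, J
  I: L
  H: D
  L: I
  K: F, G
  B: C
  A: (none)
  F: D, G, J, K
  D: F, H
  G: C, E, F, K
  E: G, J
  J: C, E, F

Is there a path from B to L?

Explore from B.
Distance 1: reach C.
Distance 2: reach G, J.
Distance 3: reach E, F, K.
Distance 4: reach D.
Distance 5: reach H.
The search is exhausted without reaching L; it lies in a different component.

No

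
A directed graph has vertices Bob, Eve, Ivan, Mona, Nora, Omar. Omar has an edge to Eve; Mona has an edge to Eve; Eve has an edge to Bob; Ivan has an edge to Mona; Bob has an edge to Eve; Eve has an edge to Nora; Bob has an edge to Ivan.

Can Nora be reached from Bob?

Explore from Bob.
Distance 1: reach Eve, Ivan.
Distance 2: reach Mona, Nora.
Found Nora.

Yes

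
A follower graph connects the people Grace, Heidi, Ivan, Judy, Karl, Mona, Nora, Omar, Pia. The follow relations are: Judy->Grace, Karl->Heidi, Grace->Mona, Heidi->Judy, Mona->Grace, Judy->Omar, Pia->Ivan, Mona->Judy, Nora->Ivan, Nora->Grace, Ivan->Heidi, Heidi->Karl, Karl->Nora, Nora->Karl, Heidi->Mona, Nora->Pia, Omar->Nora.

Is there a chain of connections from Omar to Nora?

Yes

Explore from Omar.
Distance 1: reach Nora.
Found Nora.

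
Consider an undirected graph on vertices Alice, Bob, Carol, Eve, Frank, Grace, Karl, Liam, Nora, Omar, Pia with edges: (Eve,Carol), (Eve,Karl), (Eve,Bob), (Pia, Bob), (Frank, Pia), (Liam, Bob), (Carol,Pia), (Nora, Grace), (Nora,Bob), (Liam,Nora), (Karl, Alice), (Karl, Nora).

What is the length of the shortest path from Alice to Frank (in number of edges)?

Distance 0: Alice.
Distance 1: Karl.
Distance 2: Eve, Nora.
Distance 3: Bob, Carol, Grace, Liam.
Distance 4: Pia.
Distance 5: Frank — contains Frank.

5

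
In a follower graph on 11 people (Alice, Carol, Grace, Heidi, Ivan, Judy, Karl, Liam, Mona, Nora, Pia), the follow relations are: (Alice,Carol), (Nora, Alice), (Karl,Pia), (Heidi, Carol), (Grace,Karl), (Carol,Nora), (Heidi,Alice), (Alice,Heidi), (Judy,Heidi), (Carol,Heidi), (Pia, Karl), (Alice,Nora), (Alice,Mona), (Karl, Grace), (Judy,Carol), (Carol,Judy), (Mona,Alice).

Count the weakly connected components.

4

From Alice: component {Alice, Carol, Heidi, Judy, Mona, Nora}.
From Grace: component {Grace, Karl, Pia}.
From Ivan: component {Ivan}.
From Liam: component {Liam}.
That's 4 components.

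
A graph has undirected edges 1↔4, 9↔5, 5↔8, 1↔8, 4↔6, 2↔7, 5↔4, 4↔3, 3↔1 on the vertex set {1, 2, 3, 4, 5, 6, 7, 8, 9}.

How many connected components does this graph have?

From 1: component {1, 3, 4, 5, 6, 8, 9}.
From 2: component {2, 7}.
That's 2 components.

2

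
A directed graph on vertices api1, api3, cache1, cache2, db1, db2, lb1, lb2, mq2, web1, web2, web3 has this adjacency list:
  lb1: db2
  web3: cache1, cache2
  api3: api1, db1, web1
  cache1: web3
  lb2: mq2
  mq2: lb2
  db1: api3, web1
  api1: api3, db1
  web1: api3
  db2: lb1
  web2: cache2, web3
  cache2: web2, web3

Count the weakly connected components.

From api1: component {api1, api3, db1, web1}.
From cache1: component {cache1, cache2, web2, web3}.
From db2: component {db2, lb1}.
From lb2: component {lb2, mq2}.
That's 4 components.

4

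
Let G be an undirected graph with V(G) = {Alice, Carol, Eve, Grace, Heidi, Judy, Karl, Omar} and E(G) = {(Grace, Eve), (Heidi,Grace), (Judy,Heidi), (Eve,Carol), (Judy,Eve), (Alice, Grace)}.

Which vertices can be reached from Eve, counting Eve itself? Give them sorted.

Start at Eve.
Its neighbours: Carol, Grace, Judy.
Then their neighbours: Alice, Heidi.
Nothing further is reachable.

Alice, Carol, Eve, Grace, Heidi, Judy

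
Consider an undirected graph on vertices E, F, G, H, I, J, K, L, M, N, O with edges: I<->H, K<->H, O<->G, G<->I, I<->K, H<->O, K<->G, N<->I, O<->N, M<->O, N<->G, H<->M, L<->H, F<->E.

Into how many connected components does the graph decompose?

3

From E: component {E, F}.
From G: component {G, H, I, K, L, M, N, O}.
From J: component {J}.
That's 3 components.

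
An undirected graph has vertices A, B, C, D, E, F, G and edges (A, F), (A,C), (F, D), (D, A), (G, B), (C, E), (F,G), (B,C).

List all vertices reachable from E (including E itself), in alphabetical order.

Start at E.
Its neighbours: C.
Then their neighbours: A, B.
Then next layer: D, F, G.
Every vertex is now reached.

A, B, C, D, E, F, G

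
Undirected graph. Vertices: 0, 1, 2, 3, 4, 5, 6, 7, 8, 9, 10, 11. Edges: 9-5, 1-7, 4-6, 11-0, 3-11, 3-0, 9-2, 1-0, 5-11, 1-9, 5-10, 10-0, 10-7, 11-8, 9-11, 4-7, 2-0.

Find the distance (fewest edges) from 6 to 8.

6

Distance 0: 6.
Distance 1: 4.
Distance 2: 7.
Distance 3: 1, 10.
Distance 4: 0, 5, 9.
Distance 5: 2, 3, 11.
Distance 6: 8 — contains 8.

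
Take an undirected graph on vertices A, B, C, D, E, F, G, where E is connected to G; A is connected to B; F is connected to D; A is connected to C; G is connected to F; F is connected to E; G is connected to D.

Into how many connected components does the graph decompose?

2

From A: component {A, B, C}.
From D: component {D, E, F, G}.
That's 2 components.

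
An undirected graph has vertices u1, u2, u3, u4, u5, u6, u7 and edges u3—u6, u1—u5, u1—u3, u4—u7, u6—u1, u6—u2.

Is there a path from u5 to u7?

No

Explore from u5.
Distance 1: reach u1.
Distance 2: reach u3, u6.
Distance 3: reach u2.
The search is exhausted without reaching u7; it lies in a different component.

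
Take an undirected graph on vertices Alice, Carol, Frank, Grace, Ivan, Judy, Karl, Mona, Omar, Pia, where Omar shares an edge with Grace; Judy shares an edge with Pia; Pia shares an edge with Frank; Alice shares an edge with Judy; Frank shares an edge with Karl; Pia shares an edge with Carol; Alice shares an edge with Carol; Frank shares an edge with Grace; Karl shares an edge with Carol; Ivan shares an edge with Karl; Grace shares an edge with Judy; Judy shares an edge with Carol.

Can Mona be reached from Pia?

Explore from Pia.
Distance 1: reach Carol, Frank, Judy.
Distance 2: reach Alice, Grace, Karl.
Distance 3: reach Ivan, Omar.
The search is exhausted without reaching Mona; it lies in a different component.

No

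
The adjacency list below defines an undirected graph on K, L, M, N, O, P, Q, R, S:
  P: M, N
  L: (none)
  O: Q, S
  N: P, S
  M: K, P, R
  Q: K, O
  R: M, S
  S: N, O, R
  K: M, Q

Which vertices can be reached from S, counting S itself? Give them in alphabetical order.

K, M, N, O, P, Q, R, S

Start at S.
Its neighbours: N, O, R.
Then their neighbours: M, P, Q.
Then next layer: K.
Nothing further is reachable.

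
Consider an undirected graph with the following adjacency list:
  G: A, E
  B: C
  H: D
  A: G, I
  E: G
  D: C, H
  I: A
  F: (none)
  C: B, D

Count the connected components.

From A: component {A, E, G, I}.
From B: component {B, C, D, H}.
From F: component {F}.
That's 3 components.

3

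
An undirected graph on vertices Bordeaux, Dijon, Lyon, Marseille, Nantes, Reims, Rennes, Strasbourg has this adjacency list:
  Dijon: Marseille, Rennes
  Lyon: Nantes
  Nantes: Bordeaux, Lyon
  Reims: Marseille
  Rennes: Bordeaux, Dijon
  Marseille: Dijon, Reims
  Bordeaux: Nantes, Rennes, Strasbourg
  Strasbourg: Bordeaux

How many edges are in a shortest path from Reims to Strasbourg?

5

Distance 0: Reims.
Distance 1: Marseille.
Distance 2: Dijon.
Distance 3: Rennes.
Distance 4: Bordeaux.
Distance 5: Nantes, Strasbourg — contains Strasbourg.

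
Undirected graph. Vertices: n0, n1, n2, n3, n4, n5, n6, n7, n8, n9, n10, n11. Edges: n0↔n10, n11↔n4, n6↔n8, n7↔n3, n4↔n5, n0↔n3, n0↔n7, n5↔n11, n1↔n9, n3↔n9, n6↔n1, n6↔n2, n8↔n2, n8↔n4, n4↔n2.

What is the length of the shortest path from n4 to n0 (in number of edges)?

6

Distance 0: n4.
Distance 1: n2, n5, n8, n11.
Distance 2: n6.
Distance 3: n1.
Distance 4: n9.
Distance 5: n3.
Distance 6: n0, n7 — contains n0.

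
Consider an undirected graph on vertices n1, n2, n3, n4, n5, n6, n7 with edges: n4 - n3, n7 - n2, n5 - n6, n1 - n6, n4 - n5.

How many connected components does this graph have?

From n1: component {n1, n3, n4, n5, n6}.
From n2: component {n2, n7}.
That's 2 components.

2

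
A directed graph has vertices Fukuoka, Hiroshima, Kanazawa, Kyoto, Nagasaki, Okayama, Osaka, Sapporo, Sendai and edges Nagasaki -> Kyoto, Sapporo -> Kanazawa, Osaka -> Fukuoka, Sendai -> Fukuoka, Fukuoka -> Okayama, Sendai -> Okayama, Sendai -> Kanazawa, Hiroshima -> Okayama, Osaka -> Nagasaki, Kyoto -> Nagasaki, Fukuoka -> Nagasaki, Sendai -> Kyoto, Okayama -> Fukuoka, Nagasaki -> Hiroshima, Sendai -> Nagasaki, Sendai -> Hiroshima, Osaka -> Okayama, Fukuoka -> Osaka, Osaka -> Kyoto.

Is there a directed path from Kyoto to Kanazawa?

No

Explore from Kyoto.
Distance 1: reach Nagasaki.
Distance 2: reach Hiroshima.
Distance 3: reach Okayama.
Distance 4: reach Fukuoka.
Distance 5: reach Osaka.
The search from Kyoto is exhausted; no directed path reaches Kanazawa.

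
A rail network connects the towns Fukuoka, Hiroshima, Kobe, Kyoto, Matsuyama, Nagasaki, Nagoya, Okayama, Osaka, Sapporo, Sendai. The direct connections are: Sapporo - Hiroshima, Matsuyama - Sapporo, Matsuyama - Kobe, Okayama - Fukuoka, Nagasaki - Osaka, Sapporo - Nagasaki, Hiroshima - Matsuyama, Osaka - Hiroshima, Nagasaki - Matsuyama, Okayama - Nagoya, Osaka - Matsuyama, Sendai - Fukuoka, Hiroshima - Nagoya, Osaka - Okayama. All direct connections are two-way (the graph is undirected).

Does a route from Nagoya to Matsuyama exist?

Explore from Nagoya.
Distance 1: reach Hiroshima, Okayama.
Distance 2: reach Fukuoka, Matsuyama, Osaka, Sapporo.
Found Matsuyama.

Yes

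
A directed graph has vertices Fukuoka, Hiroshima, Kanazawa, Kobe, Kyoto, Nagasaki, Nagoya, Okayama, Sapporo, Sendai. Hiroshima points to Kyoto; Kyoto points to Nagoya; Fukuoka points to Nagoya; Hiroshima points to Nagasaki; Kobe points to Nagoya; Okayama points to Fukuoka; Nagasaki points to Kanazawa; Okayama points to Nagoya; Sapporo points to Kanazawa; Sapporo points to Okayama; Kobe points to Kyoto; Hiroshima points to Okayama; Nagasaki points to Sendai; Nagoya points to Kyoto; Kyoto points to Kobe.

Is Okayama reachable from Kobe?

No

Explore from Kobe.
Distance 1: reach Kyoto, Nagoya.
The search from Kobe is exhausted; no directed path reaches Okayama.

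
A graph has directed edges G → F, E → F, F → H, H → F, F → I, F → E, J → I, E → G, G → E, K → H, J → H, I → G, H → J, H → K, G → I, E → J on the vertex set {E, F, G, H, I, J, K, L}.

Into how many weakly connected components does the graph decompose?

2

From E: component {E, F, G, H, I, J, K}.
From L: component {L}.
That's 2 components.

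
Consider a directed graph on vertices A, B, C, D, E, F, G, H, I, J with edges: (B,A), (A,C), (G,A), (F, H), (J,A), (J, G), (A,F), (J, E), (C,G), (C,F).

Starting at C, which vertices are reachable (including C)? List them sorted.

A, C, F, G, H

Start at C.
Its neighbours: F, G.
Then their neighbours: A, H.
Nothing further is reachable.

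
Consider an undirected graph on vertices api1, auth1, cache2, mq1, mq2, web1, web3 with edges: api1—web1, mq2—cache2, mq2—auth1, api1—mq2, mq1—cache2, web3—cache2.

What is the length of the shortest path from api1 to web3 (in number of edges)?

3

Distance 0: api1.
Distance 1: mq2, web1.
Distance 2: auth1, cache2.
Distance 3: mq1, web3 — contains web3.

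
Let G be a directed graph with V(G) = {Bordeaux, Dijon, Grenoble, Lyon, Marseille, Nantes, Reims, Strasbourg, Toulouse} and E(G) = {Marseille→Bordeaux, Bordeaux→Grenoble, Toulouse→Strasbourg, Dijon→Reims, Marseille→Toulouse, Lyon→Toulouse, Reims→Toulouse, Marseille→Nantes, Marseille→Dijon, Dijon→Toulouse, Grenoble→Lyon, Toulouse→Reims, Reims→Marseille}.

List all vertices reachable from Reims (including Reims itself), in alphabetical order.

Start at Reims.
Its neighbours: Marseille, Toulouse.
Then their neighbours: Bordeaux, Dijon, Nantes, Strasbourg.
Then next layer: Grenoble.
Then next layer: Lyon.
Every vertex is now reached.

Bordeaux, Dijon, Grenoble, Lyon, Marseille, Nantes, Reims, Strasbourg, Toulouse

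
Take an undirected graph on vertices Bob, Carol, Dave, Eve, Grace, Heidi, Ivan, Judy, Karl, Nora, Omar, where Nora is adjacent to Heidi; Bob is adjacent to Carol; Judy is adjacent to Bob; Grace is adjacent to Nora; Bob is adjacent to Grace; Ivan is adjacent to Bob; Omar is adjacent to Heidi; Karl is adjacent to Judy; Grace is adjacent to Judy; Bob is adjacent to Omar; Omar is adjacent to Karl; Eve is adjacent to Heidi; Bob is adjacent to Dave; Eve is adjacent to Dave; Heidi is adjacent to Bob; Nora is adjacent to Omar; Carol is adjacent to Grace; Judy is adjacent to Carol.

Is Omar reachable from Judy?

Yes

Explore from Judy.
Distance 1: reach Bob, Carol, Grace, Karl.
Distance 2: reach Dave, Heidi, Ivan, Nora, Omar.
Found Omar.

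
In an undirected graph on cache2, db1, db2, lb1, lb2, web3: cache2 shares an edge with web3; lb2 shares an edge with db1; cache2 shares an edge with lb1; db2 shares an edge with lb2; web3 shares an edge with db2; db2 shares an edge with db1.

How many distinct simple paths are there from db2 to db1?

2

db2–db1
db2–lb2–db1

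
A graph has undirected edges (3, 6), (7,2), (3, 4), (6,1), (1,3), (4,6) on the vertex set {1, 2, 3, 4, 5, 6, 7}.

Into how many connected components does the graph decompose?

3

From 1: component {1, 3, 4, 6}.
From 2: component {2, 7}.
From 5: component {5}.
That's 3 components.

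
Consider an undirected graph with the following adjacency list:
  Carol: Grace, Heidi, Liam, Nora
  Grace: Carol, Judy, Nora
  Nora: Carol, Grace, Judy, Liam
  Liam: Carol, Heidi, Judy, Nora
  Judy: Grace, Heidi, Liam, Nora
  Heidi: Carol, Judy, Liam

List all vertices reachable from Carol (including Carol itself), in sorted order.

Carol, Grace, Heidi, Judy, Liam, Nora

Start at Carol.
Its neighbours: Grace, Heidi, Liam, Nora.
Then their neighbours: Judy.
Every vertex is now reached.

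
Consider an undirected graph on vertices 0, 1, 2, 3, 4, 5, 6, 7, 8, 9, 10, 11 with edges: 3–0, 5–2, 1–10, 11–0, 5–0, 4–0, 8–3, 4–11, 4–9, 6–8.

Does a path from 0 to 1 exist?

Explore from 0.
Distance 1: reach 3, 4, 5, 11.
Distance 2: reach 2, 8, 9.
Distance 3: reach 6.
The search is exhausted without reaching 1; it lies in a different component.

No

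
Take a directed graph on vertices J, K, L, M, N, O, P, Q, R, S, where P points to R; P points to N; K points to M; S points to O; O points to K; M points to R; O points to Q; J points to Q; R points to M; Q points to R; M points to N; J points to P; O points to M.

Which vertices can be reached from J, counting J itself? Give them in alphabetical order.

J, M, N, P, Q, R

Start at J.
Its neighbours: P, Q.
Then their neighbours: N, R.
Then next layer: M.
Nothing further is reachable.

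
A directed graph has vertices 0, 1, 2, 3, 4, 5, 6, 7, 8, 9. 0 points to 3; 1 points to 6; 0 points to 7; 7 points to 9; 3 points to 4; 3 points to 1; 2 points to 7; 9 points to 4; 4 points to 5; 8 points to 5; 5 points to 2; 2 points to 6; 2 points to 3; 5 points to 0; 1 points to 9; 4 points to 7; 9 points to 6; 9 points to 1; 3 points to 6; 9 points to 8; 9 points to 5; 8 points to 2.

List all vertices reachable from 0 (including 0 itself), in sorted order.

0, 1, 2, 3, 4, 5, 6, 7, 8, 9

Start at 0.
Its neighbours: 3, 7.
Then their neighbours: 1, 4, 6, 9.
Then next layer: 5, 8.
Then next layer: 2.
Every vertex is now reached.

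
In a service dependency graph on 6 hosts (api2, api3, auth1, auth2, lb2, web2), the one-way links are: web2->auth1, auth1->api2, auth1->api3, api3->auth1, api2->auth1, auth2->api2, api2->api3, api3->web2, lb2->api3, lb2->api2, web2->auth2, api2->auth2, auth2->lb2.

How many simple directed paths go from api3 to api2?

4

api3→auth1→api2
api3→web2→auth1→api2
api3→web2→auth2→api2
api3→web2→auth2→lb2→api2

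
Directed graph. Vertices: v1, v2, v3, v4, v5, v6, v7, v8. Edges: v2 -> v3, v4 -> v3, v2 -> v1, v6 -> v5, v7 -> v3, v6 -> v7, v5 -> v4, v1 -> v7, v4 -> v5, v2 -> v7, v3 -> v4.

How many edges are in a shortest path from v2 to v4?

Distance 0: v2.
Distance 1: v1, v3, v7.
Distance 2: v4 — contains v4.

2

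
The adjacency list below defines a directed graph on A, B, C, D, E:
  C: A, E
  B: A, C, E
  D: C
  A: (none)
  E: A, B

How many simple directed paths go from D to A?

3

D→C→A
D→C→E→A
D→C→E→B→A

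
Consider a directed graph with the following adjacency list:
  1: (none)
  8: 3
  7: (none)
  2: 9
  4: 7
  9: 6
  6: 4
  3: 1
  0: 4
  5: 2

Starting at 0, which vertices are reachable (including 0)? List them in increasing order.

Start at 0.
Its neighbours: 4.
Then their neighbours: 7.
Nothing further is reachable.

0, 4, 7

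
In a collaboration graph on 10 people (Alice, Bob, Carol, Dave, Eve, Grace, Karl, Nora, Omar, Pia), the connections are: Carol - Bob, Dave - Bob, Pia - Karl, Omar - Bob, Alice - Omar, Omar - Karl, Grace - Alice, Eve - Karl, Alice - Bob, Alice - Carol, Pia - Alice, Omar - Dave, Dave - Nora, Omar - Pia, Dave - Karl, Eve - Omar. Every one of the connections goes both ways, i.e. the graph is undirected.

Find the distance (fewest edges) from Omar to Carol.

Distance 0: Omar.
Distance 1: Alice, Bob, Dave, Eve, Karl, Pia.
Distance 2: Carol, Grace, Nora — contains Carol.

2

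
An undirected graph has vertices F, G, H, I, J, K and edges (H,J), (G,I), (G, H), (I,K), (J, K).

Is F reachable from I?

Explore from I.
Distance 1: reach G, K.
Distance 2: reach H, J.
The search is exhausted without reaching F; it lies in a different component.

No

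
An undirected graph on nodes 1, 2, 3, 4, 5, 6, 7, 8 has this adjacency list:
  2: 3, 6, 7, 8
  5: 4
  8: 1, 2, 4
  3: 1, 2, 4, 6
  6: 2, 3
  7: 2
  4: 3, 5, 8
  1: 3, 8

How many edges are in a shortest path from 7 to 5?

Distance 0: 7.
Distance 1: 2.
Distance 2: 3, 6, 8.
Distance 3: 1, 4.
Distance 4: 5 — contains 5.

4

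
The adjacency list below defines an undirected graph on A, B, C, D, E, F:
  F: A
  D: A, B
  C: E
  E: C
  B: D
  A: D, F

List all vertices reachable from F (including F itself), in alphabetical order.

Start at F.
Its neighbours: A.
Then their neighbours: D.
Then next layer: B.
Nothing further is reachable.

A, B, D, F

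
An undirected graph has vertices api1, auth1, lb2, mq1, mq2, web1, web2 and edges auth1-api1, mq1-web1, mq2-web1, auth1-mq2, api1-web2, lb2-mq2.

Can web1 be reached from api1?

Yes

Explore from api1.
Distance 1: reach auth1, web2.
Distance 2: reach mq2.
Distance 3: reach lb2, web1.
Found web1.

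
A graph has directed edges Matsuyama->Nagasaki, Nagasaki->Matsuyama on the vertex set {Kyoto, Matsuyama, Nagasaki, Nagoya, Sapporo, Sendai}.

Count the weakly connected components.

From Kyoto: component {Kyoto}.
From Matsuyama: component {Matsuyama, Nagasaki}.
From Nagoya: component {Nagoya}.
From Sapporo: component {Sapporo}.
From Sendai: component {Sendai}.
That's 5 components.

5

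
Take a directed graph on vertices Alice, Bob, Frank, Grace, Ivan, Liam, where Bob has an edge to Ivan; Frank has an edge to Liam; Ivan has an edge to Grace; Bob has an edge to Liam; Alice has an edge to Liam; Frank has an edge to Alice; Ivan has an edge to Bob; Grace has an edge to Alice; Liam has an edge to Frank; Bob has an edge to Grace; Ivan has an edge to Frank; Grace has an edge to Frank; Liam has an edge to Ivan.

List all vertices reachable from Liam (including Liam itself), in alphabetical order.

Start at Liam.
Its neighbours: Frank, Ivan.
Then their neighbours: Alice, Bob, Grace.
Every vertex is now reached.

Alice, Bob, Frank, Grace, Ivan, Liam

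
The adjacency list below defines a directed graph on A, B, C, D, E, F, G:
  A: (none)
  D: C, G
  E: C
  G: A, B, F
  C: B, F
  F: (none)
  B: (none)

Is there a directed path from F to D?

F has no outgoing edges, so nothing is reachable from it.

No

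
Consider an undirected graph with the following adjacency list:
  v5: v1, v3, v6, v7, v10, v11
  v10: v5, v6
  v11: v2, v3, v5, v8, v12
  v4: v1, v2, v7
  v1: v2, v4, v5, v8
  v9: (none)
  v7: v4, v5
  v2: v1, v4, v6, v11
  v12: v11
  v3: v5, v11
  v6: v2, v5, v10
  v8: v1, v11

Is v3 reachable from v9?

No

v9 has no edges, so nothing is reachable from it.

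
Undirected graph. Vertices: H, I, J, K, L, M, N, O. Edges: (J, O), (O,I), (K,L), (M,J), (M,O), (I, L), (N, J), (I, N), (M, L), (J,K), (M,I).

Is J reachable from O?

Explore from O.
Distance 1: reach I, J, M.
Found J.

Yes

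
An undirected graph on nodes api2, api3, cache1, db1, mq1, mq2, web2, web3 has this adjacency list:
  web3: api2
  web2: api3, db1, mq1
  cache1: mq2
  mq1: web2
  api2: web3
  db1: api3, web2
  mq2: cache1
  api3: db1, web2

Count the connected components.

3

From api2: component {api2, web3}.
From api3: component {api3, db1, mq1, web2}.
From cache1: component {cache1, mq2}.
That's 3 components.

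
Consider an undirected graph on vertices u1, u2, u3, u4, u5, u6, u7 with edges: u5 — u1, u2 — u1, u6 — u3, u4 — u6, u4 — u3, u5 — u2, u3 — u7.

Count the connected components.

From u1: component {u1, u2, u5}.
From u3: component {u3, u4, u6, u7}.
That's 2 components.

2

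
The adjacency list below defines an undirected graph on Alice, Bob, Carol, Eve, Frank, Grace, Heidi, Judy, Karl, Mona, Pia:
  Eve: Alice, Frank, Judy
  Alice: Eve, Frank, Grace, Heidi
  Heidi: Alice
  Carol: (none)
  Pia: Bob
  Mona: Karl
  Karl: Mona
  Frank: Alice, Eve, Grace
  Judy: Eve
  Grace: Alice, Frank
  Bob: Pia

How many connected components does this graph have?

4

From Alice: component {Alice, Eve, Frank, Grace, Heidi, Judy}.
From Bob: component {Bob, Pia}.
From Carol: component {Carol}.
From Karl: component {Karl, Mona}.
That's 4 components.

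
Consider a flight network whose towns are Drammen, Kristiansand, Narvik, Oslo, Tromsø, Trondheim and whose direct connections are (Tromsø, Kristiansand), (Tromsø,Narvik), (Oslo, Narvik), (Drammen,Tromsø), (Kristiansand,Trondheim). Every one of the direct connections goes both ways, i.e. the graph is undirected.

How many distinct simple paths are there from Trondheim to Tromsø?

Trondheim–Kristiansand–Tromsø

1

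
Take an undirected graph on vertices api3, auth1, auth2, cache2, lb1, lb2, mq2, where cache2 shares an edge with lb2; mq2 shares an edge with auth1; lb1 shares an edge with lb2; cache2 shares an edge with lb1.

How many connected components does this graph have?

4

From api3: component {api3}.
From auth1: component {auth1, mq2}.
From auth2: component {auth2}.
From cache2: component {cache2, lb1, lb2}.
That's 4 components.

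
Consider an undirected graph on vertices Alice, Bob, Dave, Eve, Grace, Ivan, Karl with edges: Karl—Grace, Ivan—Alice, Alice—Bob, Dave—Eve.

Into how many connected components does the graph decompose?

From Alice: component {Alice, Bob, Ivan}.
From Dave: component {Dave, Eve}.
From Grace: component {Grace, Karl}.
That's 3 components.

3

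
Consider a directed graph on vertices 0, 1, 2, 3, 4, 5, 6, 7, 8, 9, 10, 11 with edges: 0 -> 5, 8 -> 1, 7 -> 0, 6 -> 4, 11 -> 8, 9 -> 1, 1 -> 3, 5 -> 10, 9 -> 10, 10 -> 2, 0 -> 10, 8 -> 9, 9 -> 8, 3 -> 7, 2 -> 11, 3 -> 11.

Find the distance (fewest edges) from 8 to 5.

5

Distance 0: 8.
Distance 1: 1, 9.
Distance 2: 3, 10.
Distance 3: 2, 7, 11.
Distance 4: 0.
Distance 5: 5 — contains 5.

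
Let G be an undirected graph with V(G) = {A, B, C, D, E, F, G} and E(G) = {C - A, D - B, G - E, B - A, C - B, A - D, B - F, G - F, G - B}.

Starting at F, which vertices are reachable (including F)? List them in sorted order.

A, B, C, D, E, F, G

Start at F.
Its neighbours: B, G.
Then their neighbours: A, C, D, E.
Every vertex is now reached.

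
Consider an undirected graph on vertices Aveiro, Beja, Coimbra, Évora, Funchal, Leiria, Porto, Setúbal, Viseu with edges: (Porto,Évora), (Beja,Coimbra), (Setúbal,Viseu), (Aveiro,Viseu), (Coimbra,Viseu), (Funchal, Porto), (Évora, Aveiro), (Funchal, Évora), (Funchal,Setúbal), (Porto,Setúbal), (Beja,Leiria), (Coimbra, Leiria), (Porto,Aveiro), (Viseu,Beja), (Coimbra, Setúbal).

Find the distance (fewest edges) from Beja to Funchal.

3

Distance 0: Beja.
Distance 1: Coimbra, Leiria, Viseu.
Distance 2: Aveiro, Setúbal.
Distance 3: Évora, Funchal, Porto — contains Funchal.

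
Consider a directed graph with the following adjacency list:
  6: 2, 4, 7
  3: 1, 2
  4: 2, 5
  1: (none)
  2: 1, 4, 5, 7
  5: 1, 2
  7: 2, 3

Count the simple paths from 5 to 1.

5→1
5→2→1
5→2→7→3→1

3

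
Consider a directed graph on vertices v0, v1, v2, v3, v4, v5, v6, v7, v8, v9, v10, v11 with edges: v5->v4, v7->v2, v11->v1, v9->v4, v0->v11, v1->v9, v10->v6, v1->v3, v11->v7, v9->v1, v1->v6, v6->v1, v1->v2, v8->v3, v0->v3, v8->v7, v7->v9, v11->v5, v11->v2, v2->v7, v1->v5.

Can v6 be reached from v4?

No

v4 has no outgoing edges, so nothing is reachable from it.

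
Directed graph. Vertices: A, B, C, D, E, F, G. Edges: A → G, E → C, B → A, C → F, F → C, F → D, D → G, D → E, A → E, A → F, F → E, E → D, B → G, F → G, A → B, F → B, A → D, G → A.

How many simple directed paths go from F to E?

9

F→B→A→D→E
F→B→A→E
F→B→G→A→D→E
F→B→G→A→E
F→D→E
F→D→G→A→E
F→E
F→G→A→D→E
F→G→A→E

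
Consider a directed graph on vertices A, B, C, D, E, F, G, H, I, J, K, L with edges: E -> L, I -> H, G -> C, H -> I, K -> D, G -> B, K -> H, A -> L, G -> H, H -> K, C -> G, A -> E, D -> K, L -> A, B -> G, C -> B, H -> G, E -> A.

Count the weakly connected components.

4

From A: component {A, E, L}.
From B: component {B, C, D, G, H, I, K}.
From F: component {F}.
From J: component {J}.
That's 4 components.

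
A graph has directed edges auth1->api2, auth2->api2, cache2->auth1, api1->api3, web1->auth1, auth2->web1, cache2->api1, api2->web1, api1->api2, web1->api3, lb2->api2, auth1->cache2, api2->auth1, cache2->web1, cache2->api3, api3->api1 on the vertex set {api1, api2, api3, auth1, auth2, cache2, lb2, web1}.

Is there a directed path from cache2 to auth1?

Explore from cache2.
Distance 1: reach api1, api3, auth1, web1.
Found auth1.

Yes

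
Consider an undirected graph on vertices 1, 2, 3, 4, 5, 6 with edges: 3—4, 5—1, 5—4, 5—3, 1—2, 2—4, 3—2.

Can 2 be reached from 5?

Yes

Explore from 5.
Distance 1: reach 1, 3, 4.
Distance 2: reach 2.
Found 2.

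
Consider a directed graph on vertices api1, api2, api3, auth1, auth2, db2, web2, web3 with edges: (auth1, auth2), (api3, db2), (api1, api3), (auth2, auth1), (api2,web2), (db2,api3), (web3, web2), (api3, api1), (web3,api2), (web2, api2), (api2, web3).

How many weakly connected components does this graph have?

From api1: component {api1, api3, db2}.
From api2: component {api2, web2, web3}.
From auth1: component {auth1, auth2}.
That's 3 components.

3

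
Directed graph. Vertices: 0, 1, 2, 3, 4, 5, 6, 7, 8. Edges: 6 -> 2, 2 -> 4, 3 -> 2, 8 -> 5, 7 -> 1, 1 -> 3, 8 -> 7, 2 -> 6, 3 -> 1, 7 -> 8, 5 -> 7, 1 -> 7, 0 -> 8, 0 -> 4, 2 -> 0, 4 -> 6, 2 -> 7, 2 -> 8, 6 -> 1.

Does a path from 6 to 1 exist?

Yes

Explore from 6.
Distance 1: reach 1, 2.
Found 1.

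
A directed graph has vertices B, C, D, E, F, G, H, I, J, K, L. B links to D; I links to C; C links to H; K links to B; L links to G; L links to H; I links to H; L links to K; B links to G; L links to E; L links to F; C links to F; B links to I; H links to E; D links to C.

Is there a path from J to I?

No

J has no outgoing edges, so nothing is reachable from it.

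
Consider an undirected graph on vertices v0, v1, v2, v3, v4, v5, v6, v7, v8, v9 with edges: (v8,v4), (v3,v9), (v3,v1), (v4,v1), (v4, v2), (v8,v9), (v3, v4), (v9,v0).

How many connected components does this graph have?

From v0: component {v0, v1, v2, v3, v4, v8, v9}.
From v5: component {v5}.
From v6: component {v6}.
From v7: component {v7}.
That's 4 components.

4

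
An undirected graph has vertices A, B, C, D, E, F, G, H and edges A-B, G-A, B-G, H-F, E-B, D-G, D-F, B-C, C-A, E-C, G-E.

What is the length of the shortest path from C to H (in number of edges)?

Distance 0: C.
Distance 1: A, B, E.
Distance 2: G.
Distance 3: D.
Distance 4: F.
Distance 5: H — contains H.

5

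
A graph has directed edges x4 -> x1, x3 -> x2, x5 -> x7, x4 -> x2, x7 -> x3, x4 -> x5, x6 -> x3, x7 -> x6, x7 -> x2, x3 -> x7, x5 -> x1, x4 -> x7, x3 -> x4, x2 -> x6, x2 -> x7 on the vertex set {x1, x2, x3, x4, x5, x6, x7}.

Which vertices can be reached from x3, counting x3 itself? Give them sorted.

Start at x3.
Its neighbours: x2, x4, x7.
Then their neighbours: x1, x5, x6.
Every vertex is now reached.

x1, x2, x3, x4, x5, x6, x7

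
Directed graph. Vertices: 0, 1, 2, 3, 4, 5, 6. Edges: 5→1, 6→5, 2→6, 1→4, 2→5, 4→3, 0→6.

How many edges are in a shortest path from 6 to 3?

4

Distance 0: 6.
Distance 1: 5.
Distance 2: 1.
Distance 3: 4.
Distance 4: 3 — contains 3.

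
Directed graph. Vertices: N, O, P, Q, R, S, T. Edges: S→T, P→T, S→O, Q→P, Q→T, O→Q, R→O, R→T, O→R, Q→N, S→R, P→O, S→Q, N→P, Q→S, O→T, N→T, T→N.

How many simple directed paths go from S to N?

16

S→O→Q→N
S→O→Q→P→T→N
S→O→Q→T→N
S→O→R→T→N
S→O→T→N
S→Q→N
S→Q→P→O→R→T→N
S→Q→P→O→T→N
... and 8 more.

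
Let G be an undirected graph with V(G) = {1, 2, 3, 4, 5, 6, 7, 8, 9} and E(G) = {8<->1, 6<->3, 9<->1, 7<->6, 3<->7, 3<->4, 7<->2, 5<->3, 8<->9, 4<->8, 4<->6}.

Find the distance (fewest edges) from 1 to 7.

Distance 0: 1.
Distance 1: 8, 9.
Distance 2: 4.
Distance 3: 3, 6.
Distance 4: 5, 7 — contains 7.

4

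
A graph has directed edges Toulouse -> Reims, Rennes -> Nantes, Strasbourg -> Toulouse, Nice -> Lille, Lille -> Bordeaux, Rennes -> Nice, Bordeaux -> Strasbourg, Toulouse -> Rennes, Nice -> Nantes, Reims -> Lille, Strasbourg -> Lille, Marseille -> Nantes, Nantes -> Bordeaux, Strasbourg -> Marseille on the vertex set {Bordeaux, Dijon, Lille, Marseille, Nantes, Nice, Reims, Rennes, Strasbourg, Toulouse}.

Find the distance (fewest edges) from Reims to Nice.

6

Distance 0: Reims.
Distance 1: Lille.
Distance 2: Bordeaux.
Distance 3: Strasbourg.
Distance 4: Marseille, Toulouse.
Distance 5: Nantes, Rennes.
Distance 6: Nice — contains Nice.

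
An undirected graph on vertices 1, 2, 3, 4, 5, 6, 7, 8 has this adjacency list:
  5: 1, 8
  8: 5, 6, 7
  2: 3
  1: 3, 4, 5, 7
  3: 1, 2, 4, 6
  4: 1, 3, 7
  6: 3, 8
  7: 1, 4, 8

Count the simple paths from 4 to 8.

9

4–1–3–6–8
4–1–5–8
4–1–7–8
4–3–1–5–8
4–3–1–7–8
4–3–6–8
4–7–1–3–6–8
4–7–1–5–8
4–7–8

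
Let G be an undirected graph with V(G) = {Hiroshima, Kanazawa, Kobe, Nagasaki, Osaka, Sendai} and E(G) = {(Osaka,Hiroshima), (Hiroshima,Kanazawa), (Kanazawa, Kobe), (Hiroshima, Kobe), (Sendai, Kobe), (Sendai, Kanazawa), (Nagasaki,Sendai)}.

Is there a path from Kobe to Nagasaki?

Explore from Kobe.
Distance 1: reach Hiroshima, Kanazawa, Sendai.
Distance 2: reach Nagasaki, Osaka.
Found Nagasaki.

Yes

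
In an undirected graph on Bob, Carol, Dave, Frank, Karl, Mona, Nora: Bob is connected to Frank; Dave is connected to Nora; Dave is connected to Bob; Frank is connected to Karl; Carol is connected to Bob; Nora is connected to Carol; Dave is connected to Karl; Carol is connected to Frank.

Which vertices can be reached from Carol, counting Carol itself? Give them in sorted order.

Bob, Carol, Dave, Frank, Karl, Nora

Start at Carol.
Its neighbours: Bob, Frank, Nora.
Then their neighbours: Dave, Karl.
Nothing further is reachable.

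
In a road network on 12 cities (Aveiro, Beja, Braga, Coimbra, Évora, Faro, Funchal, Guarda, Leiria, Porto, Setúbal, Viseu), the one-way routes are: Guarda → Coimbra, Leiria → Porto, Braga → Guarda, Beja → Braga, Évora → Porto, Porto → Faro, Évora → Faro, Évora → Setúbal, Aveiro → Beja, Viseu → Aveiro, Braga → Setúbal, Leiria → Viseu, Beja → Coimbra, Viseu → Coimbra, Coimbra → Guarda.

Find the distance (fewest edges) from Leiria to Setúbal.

Distance 0: Leiria.
Distance 1: Porto, Viseu.
Distance 2: Aveiro, Coimbra, Faro.
Distance 3: Beja, Guarda.
Distance 4: Braga.
Distance 5: Setúbal — contains Setúbal.

5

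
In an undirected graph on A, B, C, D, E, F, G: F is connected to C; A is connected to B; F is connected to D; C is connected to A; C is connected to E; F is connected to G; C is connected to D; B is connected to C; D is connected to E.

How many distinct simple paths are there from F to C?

F–C
F–D–C
F–D–E–C

3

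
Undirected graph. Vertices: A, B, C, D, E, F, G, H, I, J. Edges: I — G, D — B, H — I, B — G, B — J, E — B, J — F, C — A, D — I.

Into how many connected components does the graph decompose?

From A: component {A, C}.
From B: component {B, D, E, F, G, H, I, J}.
That's 2 components.

2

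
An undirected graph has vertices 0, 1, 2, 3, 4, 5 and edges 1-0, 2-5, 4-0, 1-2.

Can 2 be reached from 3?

No

3 has no edges, so nothing is reachable from it.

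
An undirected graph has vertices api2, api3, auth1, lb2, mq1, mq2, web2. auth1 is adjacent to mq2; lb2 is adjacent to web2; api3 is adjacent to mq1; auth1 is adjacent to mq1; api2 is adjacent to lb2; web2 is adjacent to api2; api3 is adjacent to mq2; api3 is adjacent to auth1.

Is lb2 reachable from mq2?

Explore from mq2.
Distance 1: reach api3, auth1.
Distance 2: reach mq1.
The search is exhausted without reaching lb2; it lies in a different component.

No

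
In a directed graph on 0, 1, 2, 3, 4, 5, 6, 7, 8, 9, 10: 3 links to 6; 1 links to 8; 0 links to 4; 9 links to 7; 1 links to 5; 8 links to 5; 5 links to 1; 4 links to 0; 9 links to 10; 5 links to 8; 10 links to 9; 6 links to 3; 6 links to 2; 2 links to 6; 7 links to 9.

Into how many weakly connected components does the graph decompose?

4

From 0: component {0, 4}.
From 1: component {1, 5, 8}.
From 2: component {2, 3, 6}.
From 7: component {7, 9, 10}.
That's 4 components.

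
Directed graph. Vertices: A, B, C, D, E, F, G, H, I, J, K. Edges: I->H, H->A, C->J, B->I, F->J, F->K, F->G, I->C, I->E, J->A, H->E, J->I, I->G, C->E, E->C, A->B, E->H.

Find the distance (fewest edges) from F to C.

Distance 0: F.
Distance 1: G, J, K.
Distance 2: A, I.
Distance 3: B, C, E, H — contains C.

3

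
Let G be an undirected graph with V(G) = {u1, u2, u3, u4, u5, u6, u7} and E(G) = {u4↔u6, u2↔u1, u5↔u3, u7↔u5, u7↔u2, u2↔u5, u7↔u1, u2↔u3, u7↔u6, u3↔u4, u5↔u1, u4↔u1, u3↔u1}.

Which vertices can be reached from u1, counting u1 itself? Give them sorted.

u1, u2, u3, u4, u5, u6, u7

Start at u1.
Its neighbours: u2, u3, u4, u5, u7.
Then their neighbours: u6.
Every vertex is now reached.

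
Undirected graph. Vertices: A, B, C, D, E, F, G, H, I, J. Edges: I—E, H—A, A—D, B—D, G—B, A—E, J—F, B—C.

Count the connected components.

From A: component {A, B, C, D, E, G, H, I}.
From F: component {F, J}.
That's 2 components.

2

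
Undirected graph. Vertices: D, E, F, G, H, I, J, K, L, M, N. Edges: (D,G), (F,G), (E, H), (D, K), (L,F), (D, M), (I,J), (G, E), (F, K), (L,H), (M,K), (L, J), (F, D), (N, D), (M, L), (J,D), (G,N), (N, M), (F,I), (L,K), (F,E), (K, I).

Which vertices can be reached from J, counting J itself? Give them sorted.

D, E, F, G, H, I, J, K, L, M, N

Start at J.
Its neighbours: D, I, L.
Then their neighbours: F, G, H, K, M, N.
Then next layer: E.
Every vertex is now reached.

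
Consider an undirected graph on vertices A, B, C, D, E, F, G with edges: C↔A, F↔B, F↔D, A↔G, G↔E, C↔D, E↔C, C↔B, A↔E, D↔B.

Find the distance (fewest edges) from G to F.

Distance 0: G.
Distance 1: A, E.
Distance 2: C.
Distance 3: B, D.
Distance 4: F — contains F.

4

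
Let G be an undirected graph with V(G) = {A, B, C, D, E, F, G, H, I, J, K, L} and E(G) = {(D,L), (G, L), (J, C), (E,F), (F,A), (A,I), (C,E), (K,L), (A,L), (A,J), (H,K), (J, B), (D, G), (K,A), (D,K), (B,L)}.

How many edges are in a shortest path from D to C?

4

Distance 0: D.
Distance 1: G, K, L.
Distance 2: A, B, H.
Distance 3: F, I, J.
Distance 4: C, E — contains C.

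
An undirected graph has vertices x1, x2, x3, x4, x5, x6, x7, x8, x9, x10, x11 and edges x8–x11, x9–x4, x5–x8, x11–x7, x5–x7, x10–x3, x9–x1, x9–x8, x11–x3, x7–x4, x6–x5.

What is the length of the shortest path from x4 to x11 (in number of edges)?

Distance 0: x4.
Distance 1: x7, x9.
Distance 2: x1, x5, x8, x11 — contains x11.

2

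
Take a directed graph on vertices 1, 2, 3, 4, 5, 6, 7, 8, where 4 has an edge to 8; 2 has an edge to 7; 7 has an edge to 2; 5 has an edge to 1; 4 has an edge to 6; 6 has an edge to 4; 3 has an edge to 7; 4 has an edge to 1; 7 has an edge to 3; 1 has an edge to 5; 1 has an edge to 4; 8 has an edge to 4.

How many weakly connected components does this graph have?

2

From 1: component {1, 4, 5, 6, 8}.
From 2: component {2, 3, 7}.
That's 2 components.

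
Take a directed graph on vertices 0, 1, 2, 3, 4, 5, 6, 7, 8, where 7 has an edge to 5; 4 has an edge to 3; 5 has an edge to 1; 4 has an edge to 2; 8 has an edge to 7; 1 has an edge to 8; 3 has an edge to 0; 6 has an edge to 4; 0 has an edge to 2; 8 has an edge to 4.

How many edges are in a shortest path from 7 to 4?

4

Distance 0: 7.
Distance 1: 5.
Distance 2: 1.
Distance 3: 8.
Distance 4: 4 — contains 4.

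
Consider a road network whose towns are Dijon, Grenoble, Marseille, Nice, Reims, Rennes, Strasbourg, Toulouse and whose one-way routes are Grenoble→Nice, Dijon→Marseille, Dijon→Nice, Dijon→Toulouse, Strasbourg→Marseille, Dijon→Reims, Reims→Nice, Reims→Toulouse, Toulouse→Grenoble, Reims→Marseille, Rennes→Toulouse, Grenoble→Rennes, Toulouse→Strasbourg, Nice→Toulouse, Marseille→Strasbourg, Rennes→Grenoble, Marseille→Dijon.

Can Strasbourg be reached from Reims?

Explore from Reims.
Distance 1: reach Marseille, Nice, Toulouse.
Distance 2: reach Dijon, Grenoble, Strasbourg.
Found Strasbourg.

Yes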